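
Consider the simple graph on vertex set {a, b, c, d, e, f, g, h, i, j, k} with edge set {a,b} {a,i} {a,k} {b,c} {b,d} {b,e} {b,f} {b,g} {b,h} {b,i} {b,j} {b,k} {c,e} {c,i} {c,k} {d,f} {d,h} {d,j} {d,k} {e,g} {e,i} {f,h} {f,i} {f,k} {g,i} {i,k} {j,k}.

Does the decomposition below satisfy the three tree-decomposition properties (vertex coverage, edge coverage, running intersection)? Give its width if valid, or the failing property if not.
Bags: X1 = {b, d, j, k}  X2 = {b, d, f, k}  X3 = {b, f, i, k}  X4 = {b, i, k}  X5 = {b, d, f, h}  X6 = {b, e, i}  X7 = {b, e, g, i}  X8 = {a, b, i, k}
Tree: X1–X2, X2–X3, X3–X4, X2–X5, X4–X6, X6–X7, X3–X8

A tree decomposition must satisfy three properties: every vertex lies in some bag; for every edge, both endpoints lie together in some bag; and for every vertex, the bags containing it form a connected subtree. Here vertex c appears in no bag, so the decomposition is invalid.

No — vertex c appears in no bag.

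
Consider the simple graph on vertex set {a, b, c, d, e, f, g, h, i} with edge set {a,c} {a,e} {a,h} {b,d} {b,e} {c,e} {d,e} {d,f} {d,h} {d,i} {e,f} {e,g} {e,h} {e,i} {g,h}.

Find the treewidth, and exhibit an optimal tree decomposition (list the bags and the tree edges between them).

Treewidth 2.
One optimal decomposition is:
Bags: B1 = {d, e, h}  B2 = {a, e, h}  B3 = {a, c, e}  B4 = {d, e, f}  B5 = {b, d, e}  B6 = {e, g, h}  B7 = {d, e, i}
Tree: B1–B2, B2–B3, B1–B4, B1–B5, B1–B6, B1–B7

The largest bag has 3 vertices, giving width 2; this decomposition certifies tw(G) ≤ 2. For the lower bound, the 3 vertices {d, e, h} are pairwise adjacent, and any tree decomposition puts a clique entirely inside one bag — forcing width ≥ 2. Hence tw(G) = 2 exactly.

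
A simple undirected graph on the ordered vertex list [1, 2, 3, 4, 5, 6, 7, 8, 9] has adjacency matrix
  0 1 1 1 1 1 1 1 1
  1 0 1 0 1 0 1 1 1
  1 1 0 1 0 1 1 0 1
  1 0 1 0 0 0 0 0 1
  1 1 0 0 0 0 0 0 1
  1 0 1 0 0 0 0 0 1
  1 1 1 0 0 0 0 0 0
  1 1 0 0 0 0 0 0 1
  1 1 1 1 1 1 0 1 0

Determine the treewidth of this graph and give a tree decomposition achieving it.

The largest bag has 4 vertices, giving width 3; this decomposition certifies tw(G) ≤ 3. On the other hand G contains the 4-clique {1, 2, 8, 9}. A clique must lie in a single bag of any decomposition, so no decomposition can have width below 3. The upper and lower bounds meet at 3, so that is the treewidth.

Treewidth 3.
One such decomposition:
Bags: B1 = {1, 2, 3, 9}  B2 = {1, 2, 5, 9}  B3 = {1, 2, 8, 9}  B4 = {1, 2, 3, 7}  B5 = {1, 3, 6, 9}  B6 = {1, 3, 4, 9}
Tree: B1–B2, B1–B3, B1–B4, B1–B5, B1–B6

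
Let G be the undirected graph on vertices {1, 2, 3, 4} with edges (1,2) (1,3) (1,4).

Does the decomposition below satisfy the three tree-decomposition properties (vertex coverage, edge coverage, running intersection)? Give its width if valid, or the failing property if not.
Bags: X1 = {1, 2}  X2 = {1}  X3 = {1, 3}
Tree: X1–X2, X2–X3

A tree decomposition must satisfy three properties: every vertex lies in some bag; for every edge, both endpoints lie together in some bag; and for every vertex, the bags containing it form a connected subtree. Here vertex 4 appears in no bag, so the decomposition is invalid.

No — vertex 4 appears in no bag.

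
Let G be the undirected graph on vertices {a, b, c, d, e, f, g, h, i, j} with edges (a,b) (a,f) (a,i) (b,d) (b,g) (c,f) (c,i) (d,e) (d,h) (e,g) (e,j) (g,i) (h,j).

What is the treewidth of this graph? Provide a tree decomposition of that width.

The largest bag has 3 vertices, giving width 2; this decomposition certifies tw(G) ≤ 2. Since c–f–a–i–c is a cycle in G, G is not acyclic. Forests are exactly the graphs of treewidth ≤ 1, so tw(G) ≥ 2. The upper and lower bounds meet at 2, so that is the treewidth.

Treewidth 2.
One such decomposition:
Bags: B1 = {c, f, i}  B2 = {a, f, i}  B3 = {a, g, i}  B4 = {a, b, g}  B5 = {b, e, g}  B6 = {b, d, e}  B7 = {d, e, j}  B8 = {d, h, j}
Tree: B1–B2, B2–B3, B3–B4, B4–B5, B5–B6, B6–B7, B7–B8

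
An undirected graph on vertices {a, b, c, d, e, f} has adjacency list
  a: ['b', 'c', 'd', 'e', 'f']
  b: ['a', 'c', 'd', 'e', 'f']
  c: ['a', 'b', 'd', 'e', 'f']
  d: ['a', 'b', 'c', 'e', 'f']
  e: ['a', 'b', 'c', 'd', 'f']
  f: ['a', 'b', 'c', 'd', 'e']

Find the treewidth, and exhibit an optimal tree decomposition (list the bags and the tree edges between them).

Treewidth 5.
One optimal decomposition is:
Bags: B1 = {a, b, c, d, e, f}
Tree: (single bag)

With just one bag of size 6, the width is 6 − 1 = 5, so tw(G) ≤ 5. Conversely, {a, b, c, d, e, f} is a clique of size 6, and the vertices of any clique must share a bag in every tree decomposition; so some bag has ≥ 6 vertices and tw(G) ≥ 5. Therefore the treewidth is 5.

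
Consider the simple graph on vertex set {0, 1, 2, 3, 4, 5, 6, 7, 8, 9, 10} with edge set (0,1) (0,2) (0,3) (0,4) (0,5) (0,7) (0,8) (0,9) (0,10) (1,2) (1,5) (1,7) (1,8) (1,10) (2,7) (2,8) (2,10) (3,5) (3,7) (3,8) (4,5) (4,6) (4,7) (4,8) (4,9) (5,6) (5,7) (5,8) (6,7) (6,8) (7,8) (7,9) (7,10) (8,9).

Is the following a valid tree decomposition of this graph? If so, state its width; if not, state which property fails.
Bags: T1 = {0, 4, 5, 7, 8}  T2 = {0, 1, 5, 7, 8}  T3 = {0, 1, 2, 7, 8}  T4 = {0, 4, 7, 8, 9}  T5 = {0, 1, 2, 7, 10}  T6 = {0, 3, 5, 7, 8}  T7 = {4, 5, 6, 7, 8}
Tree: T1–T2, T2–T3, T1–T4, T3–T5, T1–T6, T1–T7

Yes; width 4.

Checking the three conditions: (i) the bags cover all of {0, 1, 2, 3, 4, 5, 6, 7, 8, 9, 10}; (ii) for each edge, some bag contains both endpoints; (iii) the bags containing any fixed vertex form a subtree. All hold, so the decomposition is valid with width 5 − 1 = 4.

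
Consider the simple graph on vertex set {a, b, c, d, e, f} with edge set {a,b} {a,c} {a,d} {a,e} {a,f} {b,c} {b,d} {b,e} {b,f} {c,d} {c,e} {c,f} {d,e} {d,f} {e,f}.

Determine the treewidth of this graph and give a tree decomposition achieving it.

A single bag containing all 6 vertices is trivially a valid decomposition of width 5. For the lower bound, the 6 vertices {a, b, c, d, e, f} are pairwise adjacent, and any tree decomposition puts a clique entirely inside one bag — forcing width ≥ 5. Combining the bounds, tw(G) = 5.

Treewidth 5.
Bags: B1 = {a, b, c, d, e, f}
Tree: (single bag)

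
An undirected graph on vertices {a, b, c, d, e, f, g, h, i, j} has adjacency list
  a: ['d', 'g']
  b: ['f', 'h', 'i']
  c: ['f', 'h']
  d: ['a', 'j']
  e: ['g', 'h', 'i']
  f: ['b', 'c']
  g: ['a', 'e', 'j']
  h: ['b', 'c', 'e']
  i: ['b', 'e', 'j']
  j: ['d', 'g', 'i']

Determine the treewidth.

A width-2 tree decomposition is:
Bags: B1 = {c, f, h}  B2 = {b, f, h}  B3 = {b, e, h}  B4 = {b, e, i}  B5 = {e, g, i}  B6 = {g, i, j}  B7 = {a, g, j}  B8 = {a, d, j}
Tree: B1–B2, B2–B3, B3–B4, B4–B5, B5–B6, B6–B7, B7–B8
Every bag has size at most 3, so the width is 3 − 1 = 2 and tw(G) ≤ 2. For the lower bound, G contains the cycle c–f–b–h–c, so G is not a forest; only forests have treewidth ≤ 1, hence tw(G) ≥ 2. Combining the bounds, tw(G) = 2.

2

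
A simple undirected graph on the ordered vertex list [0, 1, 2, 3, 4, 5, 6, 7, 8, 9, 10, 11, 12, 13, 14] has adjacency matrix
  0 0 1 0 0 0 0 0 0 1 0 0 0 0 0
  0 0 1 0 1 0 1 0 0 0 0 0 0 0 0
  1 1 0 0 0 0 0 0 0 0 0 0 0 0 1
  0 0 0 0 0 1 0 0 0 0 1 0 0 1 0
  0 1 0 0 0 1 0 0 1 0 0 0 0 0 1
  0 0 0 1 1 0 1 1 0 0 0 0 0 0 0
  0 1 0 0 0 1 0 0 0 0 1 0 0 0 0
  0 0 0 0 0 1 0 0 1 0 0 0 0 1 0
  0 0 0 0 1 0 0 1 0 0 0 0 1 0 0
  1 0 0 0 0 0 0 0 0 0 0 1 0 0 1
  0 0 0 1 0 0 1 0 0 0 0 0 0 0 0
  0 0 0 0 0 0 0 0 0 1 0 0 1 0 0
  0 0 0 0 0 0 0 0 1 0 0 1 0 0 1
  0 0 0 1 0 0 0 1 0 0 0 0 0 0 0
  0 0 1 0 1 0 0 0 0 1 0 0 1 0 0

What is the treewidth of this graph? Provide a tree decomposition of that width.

Each bag holds 4 vertices, so the decomposition has width 3, which upper-bounds the treewidth. For the lower bound: the 4 vertex sets {3,10,13}, {7}, {5}, {1,4,6,8} are disjoint, each induces a connected subgraph, and every pair is joined by at least one edge of G. Contracting each set to a single vertex therefore yields K_{4} as a minor, and since treewidth is minor-monotone, tw(G) ≥ tw(K_{4}) = 3. Hence tw(G) = 3 exactly.

Treewidth 3.
One optimal decomposition is:
Bags: B1 = {3, 7, 10, 13}  B2 = {3, 5, 7, 10}  B3 = {5, 6, 7, 10}  B4 = {5, 6, 7, 8}  B5 = {4, 5, 6, 8}  B6 = {1, 4, 6, 8}  B7 = {1, 4, 8, 12}  B8 = {1, 4, 12, 14}  B9 = {1, 2, 12, 14}  B10 = {2, 11, 12, 14}  B11 = {2, 9, 11, 14}  B12 = {0, 2, 9, 11}
Tree: B1–B2, B2–B3, B3–B4, B4–B5, B5–B6, B6–B7, B7–B8, B8–B9, B9–B10, B10–B11, B11–B12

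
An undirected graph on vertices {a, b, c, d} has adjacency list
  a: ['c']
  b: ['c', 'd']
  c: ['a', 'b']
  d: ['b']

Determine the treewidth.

A width-1 tree decomposition is:
Bags: B1 = {b, c}  B2 = {b, d}  B3 = {a, c}
Tree: B1–B2, B1–B3
Every bag has size at most 2, so the width is 2 − 1 = 1 and tw(G) ≤ 1. Any graph with an edge has treewidth ≥ 1, and G has the edge b–c. The upper and lower bounds meet at 1, so that is the treewidth.

1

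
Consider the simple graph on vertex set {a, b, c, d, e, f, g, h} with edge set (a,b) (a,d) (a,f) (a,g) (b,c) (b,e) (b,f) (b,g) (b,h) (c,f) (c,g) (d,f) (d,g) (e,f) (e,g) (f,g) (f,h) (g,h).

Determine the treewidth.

A width-3 tree decomposition is:
Bags: B1 = {a, b, f, g}  B2 = {b, e, f, g}  B3 = {a, d, f, g}  B4 = {b, c, f, g}  B5 = {b, f, g, h}
Tree: B1–B2, B1–B3, B1–B4, B4–B5
Every bag has size at most 4, so the width is 4 − 1 = 3 and tw(G) ≤ 3. On the other hand G contains the 4-clique {a, d, f, g}. A clique must lie in a single bag of any decomposition, so no decomposition can have width below 3. The upper and lower bounds meet at 3, so that is the treewidth.

3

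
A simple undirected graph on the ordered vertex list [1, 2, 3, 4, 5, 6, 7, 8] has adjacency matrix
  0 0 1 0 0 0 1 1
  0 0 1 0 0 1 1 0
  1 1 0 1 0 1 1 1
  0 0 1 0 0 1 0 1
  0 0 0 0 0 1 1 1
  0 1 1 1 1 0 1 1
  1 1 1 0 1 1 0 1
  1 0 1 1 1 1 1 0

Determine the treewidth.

A width-3 tree decomposition is:
Bags: B1 = {3, 6, 7, 8}  B2 = {2, 3, 6, 7}  B3 = {3, 4, 6, 8}  B4 = {1, 3, 7, 8}  B5 = {5, 6, 7, 8}
Tree: B1–B2, B1–B3, B1–B4, B1–B5
Each bag holds 4 vertices, so the decomposition has width 3, which upper-bounds the treewidth. Conversely, {1, 3, 7, 8} is a clique of size 4, and the vertices of any clique must share a bag in every tree decomposition; so some bag has ≥ 4 vertices and tw(G) ≥ 3. Combining the bounds, tw(G) = 3.

3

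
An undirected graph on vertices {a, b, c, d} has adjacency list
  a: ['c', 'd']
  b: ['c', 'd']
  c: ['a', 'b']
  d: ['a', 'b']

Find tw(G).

A width-2 tree decomposition is:
Bags: B1 = {b, c, d}  B2 = {a, c, d}
Tree: B1–B2
Every bag has size at most 3, so the width is 3 − 1 = 2 and tw(G) ≤ 2. Since c–b–d–a–c is a cycle in G, G is not acyclic. Forests are exactly the graphs of treewidth ≤ 1, so tw(G) ≥ 2. Therefore the treewidth is 2.

2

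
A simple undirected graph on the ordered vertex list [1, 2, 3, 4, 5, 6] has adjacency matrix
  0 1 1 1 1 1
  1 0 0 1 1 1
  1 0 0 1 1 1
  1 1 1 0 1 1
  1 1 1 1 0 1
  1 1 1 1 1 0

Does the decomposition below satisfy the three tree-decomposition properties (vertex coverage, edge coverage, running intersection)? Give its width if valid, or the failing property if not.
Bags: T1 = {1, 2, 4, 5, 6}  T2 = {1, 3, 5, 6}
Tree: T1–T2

A tree decomposition must satisfy three properties: every vertex lies in some bag; for every edge, both endpoints lie together in some bag; and for every vertex, the bags containing it form a connected subtree. Here edge (4,3) lies in no bag, so the decomposition is invalid.

No — edge (4,3) lies in no bag.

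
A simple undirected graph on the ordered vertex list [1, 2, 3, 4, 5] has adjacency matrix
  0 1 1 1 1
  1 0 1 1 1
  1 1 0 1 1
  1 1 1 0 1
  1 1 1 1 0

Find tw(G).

A width-4 tree decomposition is:
Bags: B1 = {1, 2, 3, 4, 5}
Tree: (single bag)
A single bag containing all 5 vertices is trivially a valid decomposition of width 4. Conversely, {1, 2, 3, 4, 5} is a clique of size 5, and the vertices of any clique must share a bag in every tree decomposition; so some bag has ≥ 5 vertices and tw(G) ≥ 4. The upper and lower bounds meet at 4, so that is the treewidth.

4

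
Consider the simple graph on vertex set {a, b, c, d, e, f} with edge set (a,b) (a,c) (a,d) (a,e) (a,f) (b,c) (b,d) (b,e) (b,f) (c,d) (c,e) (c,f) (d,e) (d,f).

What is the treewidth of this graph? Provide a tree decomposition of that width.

Every bag has size at most 5, so the width is 5 − 1 = 4 and tw(G) ≤ 4. On the other hand G contains the 5-clique {a, b, c, d, e}. A clique must lie in a single bag of any decomposition, so no decomposition can have width below 4. Hence tw(G) = 4 exactly.

Treewidth 4.
One such decomposition:
Bags: B1 = {a, b, c, d, e}  B2 = {a, b, c, d, f}
Tree: B1–B2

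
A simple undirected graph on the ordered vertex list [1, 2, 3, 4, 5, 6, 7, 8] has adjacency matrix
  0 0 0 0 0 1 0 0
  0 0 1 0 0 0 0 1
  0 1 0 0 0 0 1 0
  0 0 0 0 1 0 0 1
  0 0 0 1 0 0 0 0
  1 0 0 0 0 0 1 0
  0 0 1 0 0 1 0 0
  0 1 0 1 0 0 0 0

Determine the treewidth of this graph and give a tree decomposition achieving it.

Treewidth 1.
Bags: B1 = {4, 5}  B2 = {4, 8}  B3 = {2, 8}  B4 = {2, 3}  B5 = {3, 7}  B6 = {6, 7}  B7 = {1, 6}
Tree: B1–B2, B2–B3, B3–B4, B4–B5, B5–B6, B6–B7

Each bag holds 2 vertices, so the decomposition has width 1, which upper-bounds the treewidth. Any graph with an edge has treewidth ≥ 1, and G has the edge 5–4. Hence tw(G) = 1 exactly.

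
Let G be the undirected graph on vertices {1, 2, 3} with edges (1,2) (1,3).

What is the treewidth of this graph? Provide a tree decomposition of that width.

Treewidth 1.
Bags: B1 = {1, 2}  B2 = {1, 3}
Tree: B1–B2

The largest bag has 2 vertices, giving width 1; this decomposition certifies tw(G) ≤ 1. G has an edge, so its treewidth is at least 1. The upper and lower bounds meet at 1, so that is the treewidth.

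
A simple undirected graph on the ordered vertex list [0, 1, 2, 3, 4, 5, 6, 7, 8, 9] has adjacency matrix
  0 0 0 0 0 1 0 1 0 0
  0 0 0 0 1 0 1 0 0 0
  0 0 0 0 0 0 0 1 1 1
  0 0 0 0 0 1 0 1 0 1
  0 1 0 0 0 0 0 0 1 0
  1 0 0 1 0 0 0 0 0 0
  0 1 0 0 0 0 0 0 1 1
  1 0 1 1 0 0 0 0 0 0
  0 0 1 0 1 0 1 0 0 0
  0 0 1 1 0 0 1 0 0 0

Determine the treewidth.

2

A width-2 tree decomposition is:
Bags: B1 = {1, 4, 8}  B2 = {1, 6, 8}  B3 = {2, 6, 8}  B4 = {2, 6, 9}  B5 = {2, 7, 9}  B6 = {3, 7, 9}  B7 = {0, 3, 7}  B8 = {0, 3, 5}
Tree: B1–B2, B2–B3, B3–B4, B4–B5, B5–B6, B6–B7, B7–B8
Every bag has size at most 3, so the width is 3 − 1 = 2 and tw(G) ≤ 2. The edges 4–1–6–8–4 form a cycle, so G is not a tree and its treewidth is at least 2. Therefore the treewidth is 2.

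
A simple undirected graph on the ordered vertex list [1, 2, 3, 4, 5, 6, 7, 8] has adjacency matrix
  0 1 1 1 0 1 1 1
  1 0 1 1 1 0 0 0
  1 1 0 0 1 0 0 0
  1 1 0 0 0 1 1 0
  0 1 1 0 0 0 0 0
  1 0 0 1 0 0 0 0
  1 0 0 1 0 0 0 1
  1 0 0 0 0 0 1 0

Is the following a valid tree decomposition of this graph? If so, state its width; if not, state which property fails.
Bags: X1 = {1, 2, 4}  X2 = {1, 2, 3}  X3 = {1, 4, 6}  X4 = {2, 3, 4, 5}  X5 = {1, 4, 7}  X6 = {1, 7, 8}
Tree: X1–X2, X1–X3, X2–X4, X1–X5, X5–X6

A tree decomposition must satisfy three properties: every vertex lies in some bag; for every edge, both endpoints lie together in some bag; and for every vertex, the bags containing it form a connected subtree. Here bags containing vertex 4 are not connected in the tree, so the decomposition is invalid.

No — bags containing vertex 4 are not connected in the tree.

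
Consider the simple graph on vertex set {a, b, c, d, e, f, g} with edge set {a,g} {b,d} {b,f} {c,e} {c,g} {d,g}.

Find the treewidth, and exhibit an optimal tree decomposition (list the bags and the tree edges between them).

Every bag has size at most 2, so the width is 2 − 1 = 1 and tw(G) ≤ 1. G has an edge, so its treewidth is at least 1. Therefore the treewidth is 1.

Treewidth 1.
One optimal decomposition is:
Bags: B1 = {c, g}  B2 = {d, g}  B3 = {b, d}  B4 = {c, e}  B5 = {b, f}  B6 = {a, g}
Tree: B1–B2, B2–B3, B1–B4, B3–B5, B1–B6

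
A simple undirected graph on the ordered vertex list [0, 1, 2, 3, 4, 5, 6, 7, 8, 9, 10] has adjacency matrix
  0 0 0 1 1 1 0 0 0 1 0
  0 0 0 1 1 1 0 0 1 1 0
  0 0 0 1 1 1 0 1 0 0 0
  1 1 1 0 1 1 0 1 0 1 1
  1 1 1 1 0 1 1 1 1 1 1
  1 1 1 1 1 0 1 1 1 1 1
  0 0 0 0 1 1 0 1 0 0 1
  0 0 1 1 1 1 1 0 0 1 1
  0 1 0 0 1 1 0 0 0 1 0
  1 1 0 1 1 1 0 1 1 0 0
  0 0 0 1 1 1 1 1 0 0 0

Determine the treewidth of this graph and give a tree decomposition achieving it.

The largest bag has 5 vertices, giving width 4; this decomposition certifies tw(G) ≤ 4. Conversely, {1, 4, 5, 8, 9} is a clique of size 5, and the vertices of any clique must share a bag in every tree decomposition; so some bag has ≥ 5 vertices and tw(G) ≥ 4. Hence tw(G) = 4 exactly.

Treewidth 4.
Bags: B1 = {3, 4, 5, 7, 9}  B2 = {3, 4, 5, 7, 10}  B3 = {2, 3, 4, 5, 7}  B4 = {1, 3, 4, 5, 9}  B5 = {0, 3, 4, 5, 9}  B6 = {4, 5, 6, 7, 10}  B7 = {1, 4, 5, 8, 9}
Tree: B1–B2, B1–B3, B1–B4, B1–B5, B2–B6, B4–B7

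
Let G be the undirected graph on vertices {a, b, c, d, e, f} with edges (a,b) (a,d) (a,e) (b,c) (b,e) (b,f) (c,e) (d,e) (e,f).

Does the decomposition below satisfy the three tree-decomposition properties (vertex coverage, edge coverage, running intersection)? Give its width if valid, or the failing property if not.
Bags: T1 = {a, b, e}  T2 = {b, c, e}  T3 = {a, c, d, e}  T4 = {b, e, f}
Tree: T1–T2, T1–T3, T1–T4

A tree decomposition must satisfy three properties: every vertex lies in some bag; for every edge, both endpoints lie together in some bag; and for every vertex, the bags containing it form a connected subtree. Here bags containing vertex c are not connected in the tree, so the decomposition is invalid.

No — bags containing vertex c are not connected in the tree.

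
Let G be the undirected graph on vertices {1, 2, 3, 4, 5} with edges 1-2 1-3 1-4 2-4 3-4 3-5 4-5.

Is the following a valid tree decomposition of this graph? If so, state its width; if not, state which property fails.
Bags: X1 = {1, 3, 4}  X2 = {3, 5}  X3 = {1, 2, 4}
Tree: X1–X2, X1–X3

A tree decomposition must satisfy three properties: every vertex lies in some bag; for every edge, both endpoints lie together in some bag; and for every vertex, the bags containing it form a connected subtree. Here edge (4,5) lies in no bag, so the decomposition is invalid.

No — edge (4,5) lies in no bag.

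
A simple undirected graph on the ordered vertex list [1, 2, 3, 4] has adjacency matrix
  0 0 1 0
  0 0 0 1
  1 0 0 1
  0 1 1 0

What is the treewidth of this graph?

A width-1 tree decomposition is:
Bags: B1 = {3, 4}  B2 = {2, 4}  B3 = {1, 3}
Tree: B1–B2, B1–B3
Each bag holds 2 vertices, so the decomposition has width 1, which upper-bounds the treewidth. G has an edge, so its treewidth is at least 1. Hence tw(G) = 1 exactly.

1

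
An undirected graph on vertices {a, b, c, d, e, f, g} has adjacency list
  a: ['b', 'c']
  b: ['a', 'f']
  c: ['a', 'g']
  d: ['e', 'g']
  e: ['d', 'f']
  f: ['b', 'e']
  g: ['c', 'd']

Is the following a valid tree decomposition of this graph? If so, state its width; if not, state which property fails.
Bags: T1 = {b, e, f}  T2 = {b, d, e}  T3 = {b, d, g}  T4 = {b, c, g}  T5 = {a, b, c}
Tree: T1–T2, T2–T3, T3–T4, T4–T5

Yes; width 2.

Checking the three conditions: (i) the bags cover all of {a, b, c, d, e, f, g}; (ii) for each edge, some bag contains both endpoints; (iii) the bags containing any fixed vertex form a subtree. All hold, so the decomposition is valid with width 3 − 1 = 2.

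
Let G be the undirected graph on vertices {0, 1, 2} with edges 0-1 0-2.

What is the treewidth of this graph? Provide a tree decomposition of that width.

Treewidth 1.
One optimal decomposition is:
Bags: B1 = {0, 2}  B2 = {0, 1}
Tree: B1–B2

Each bag holds 2 vertices, so the decomposition has width 1, which upper-bounds the treewidth. Any graph with an edge has treewidth ≥ 1, and G has the edge 0–2. Combining the bounds, tw(G) = 1.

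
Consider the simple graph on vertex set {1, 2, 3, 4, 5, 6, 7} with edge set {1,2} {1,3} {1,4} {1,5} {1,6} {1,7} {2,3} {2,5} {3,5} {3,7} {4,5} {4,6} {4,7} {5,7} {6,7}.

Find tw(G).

3

A width-3 tree decomposition is:
Bags: B1 = {1, 3, 5, 7}  B2 = {1, 4, 5, 7}  B3 = {1, 2, 3, 5}  B4 = {1, 4, 6, 7}
Tree: B1–B2, B1–B3, B2–B4
Each bag holds 4 vertices, so the decomposition has width 3, which upper-bounds the treewidth. On the other hand G contains the 4-clique {1, 2, 3, 5}. A clique must lie in a single bag of any decomposition, so no decomposition can have width below 3. Hence tw(G) = 3 exactly.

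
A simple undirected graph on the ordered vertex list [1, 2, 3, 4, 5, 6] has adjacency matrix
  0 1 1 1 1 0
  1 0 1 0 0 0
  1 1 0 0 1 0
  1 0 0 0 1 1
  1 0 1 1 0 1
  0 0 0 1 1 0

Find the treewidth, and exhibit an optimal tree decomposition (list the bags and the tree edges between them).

Each bag holds 3 vertices, so the decomposition has width 2, which upper-bounds the treewidth. On the other hand G contains the 3-clique {1, 2, 3}. A clique must lie in a single bag of any decomposition, so no decomposition can have width below 2. Therefore the treewidth is 2.

Treewidth 2.
Bags: B1 = {1, 4, 5}  B2 = {1, 3, 5}  B3 = {1, 2, 3}  B4 = {4, 5, 6}
Tree: B1–B2, B2–B3, B1–B4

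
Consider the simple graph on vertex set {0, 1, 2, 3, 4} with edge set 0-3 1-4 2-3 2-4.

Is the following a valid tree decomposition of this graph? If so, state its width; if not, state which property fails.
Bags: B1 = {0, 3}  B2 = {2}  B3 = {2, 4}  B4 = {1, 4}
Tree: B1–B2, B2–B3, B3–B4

A tree decomposition must satisfy three properties: every vertex lies in some bag; for every edge, both endpoints lie together in some bag; and for every vertex, the bags containing it form a connected subtree. Here edge (3,2) lies in no bag, so the decomposition is invalid.

No — edge (3,2) lies in no bag.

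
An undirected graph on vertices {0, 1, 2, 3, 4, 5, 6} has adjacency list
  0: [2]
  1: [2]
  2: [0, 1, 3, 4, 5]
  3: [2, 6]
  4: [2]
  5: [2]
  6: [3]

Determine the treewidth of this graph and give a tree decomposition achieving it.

Treewidth 1.
One such decomposition:
Bags: B1 = {0, 2}  B2 = {2, 3}  B3 = {2, 5}  B4 = {1, 2}  B5 = {2, 4}  B6 = {3, 6}
Tree: B1–B2, B2–B3, B1–B4, B2–B5, B2–B6

The largest bag has 2 vertices, giving width 1; this decomposition certifies tw(G) ≤ 1. Since G has at least one edge (e.g. 2–0), it is not an edgeless graph, so tw(G) ≥ 1. Hence tw(G) = 1 exactly.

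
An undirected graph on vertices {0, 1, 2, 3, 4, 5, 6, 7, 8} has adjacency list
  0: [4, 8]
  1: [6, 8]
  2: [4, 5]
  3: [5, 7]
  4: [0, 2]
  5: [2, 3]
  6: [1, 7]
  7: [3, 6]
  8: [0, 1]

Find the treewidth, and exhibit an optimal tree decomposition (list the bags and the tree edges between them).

Each bag holds 3 vertices, so the decomposition has width 2, which upper-bounds the treewidth. For the lower bound, G contains the cycle 5–2–4–0–8–1–6–7–3–5, so G is not a forest; only forests have treewidth ≤ 1, hence tw(G) ≥ 2. The upper and lower bounds meet at 2, so that is the treewidth.

Treewidth 2.
One optimal decomposition is:
Bags: B1 = {2, 4, 5}  B2 = {0, 4, 5}  B3 = {0, 5, 8}  B4 = {1, 5, 8}  B5 = {1, 5, 6}  B6 = {5, 6, 7}  B7 = {3, 5, 7}
Tree: B1–B2, B2–B3, B3–B4, B4–B5, B5–B6, B6–B7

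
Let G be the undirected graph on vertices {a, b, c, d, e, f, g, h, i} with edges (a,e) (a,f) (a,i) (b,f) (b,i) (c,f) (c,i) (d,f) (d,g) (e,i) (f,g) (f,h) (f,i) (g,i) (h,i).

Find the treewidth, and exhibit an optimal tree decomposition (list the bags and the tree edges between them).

Every bag has size at most 3, so the width is 3 − 1 = 2 and tw(G) ≤ 2. Conversely, {a, e, i} is a clique of size 3, and the vertices of any clique must share a bag in every tree decomposition; so some bag has ≥ 3 vertices and tw(G) ≥ 2. Therefore the treewidth is 2.

Treewidth 2.
One optimal decomposition is:
Bags: B1 = {a, f, i}  B2 = {f, g, i}  B3 = {f, h, i}  B4 = {b, f, i}  B5 = {c, f, i}  B6 = {a, e, i}  B7 = {d, f, g}
Tree: B1–B2, B2–B3, B1–B4, B4–B5, B1–B6, B2–B7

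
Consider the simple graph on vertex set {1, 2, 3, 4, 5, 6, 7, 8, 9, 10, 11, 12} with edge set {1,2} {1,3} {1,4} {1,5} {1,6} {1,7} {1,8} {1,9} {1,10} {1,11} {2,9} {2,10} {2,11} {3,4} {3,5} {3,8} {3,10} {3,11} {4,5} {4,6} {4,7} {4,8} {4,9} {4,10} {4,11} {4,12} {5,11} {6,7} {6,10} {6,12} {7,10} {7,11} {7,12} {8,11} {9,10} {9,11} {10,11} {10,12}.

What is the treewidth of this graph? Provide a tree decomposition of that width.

Each bag holds 5 vertices, so the decomposition has width 4, which upper-bounds the treewidth. Conversely, {1, 2, 9, 10, 11} is a clique of size 5, and the vertices of any clique must share a bag in every tree decomposition; so some bag has ≥ 5 vertices and tw(G) ≥ 4. Therefore the treewidth is 4.

Treewidth 4.
One such decomposition:
Bags: B1 = {1, 4, 7, 10, 11}  B2 = {1, 3, 4, 10, 11}  B3 = {1, 4, 6, 7, 10}  B4 = {1, 3, 4, 8, 11}  B5 = {4, 6, 7, 10, 12}  B6 = {1, 4, 9, 10, 11}  B7 = {1, 2, 9, 10, 11}  B8 = {1, 3, 4, 5, 11}
Tree: B1–B2, B1–B3, B2–B4, B3–B5, B1–B6, B6–B7, B2–B8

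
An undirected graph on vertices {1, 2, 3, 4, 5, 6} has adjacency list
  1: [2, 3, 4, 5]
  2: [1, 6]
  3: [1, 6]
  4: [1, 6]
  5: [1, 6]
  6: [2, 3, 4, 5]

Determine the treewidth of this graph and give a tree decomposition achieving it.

Every bag has size at most 3, so the width is 3 − 1 = 2 and tw(G) ≤ 2. For the lower bound, G contains the cycle 2–1–5–6–2, so G is not a forest; only forests have treewidth ≤ 1, hence tw(G) ≥ 2. Hence tw(G) = 2 exactly.

Treewidth 2.
One optimal decomposition is:
Bags: B1 = {1, 2, 6}  B2 = {1, 5, 6}  B3 = {1, 4, 6}  B4 = {1, 3, 6}
Tree: B1–B2, B2–B3, B3–B4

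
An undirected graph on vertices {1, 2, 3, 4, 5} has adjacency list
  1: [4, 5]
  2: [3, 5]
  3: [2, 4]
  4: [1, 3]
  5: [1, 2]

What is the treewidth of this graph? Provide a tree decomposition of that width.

Treewidth 2.
One such decomposition:
Bags: B1 = {2, 3, 4}  B2 = {1, 2, 4}  B3 = {1, 2, 5}
Tree: B1–B2, B2–B3

Every bag has size at most 3, so the width is 3 − 1 = 2 and tw(G) ≤ 2. Since 2–3–4–1–5–2 is a cycle in G, G is not acyclic. Forests are exactly the graphs of treewidth ≤ 1, so tw(G) ≥ 2. Therefore the treewidth is 2.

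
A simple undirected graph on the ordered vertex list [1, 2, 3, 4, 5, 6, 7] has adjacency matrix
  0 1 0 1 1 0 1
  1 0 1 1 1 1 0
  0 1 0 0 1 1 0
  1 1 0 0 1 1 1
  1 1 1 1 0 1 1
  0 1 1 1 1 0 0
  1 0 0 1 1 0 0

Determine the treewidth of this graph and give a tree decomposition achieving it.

Each bag holds 4 vertices, so the decomposition has width 3, which upper-bounds the treewidth. For the lower bound, the 4 vertices {2, 3, 5, 6} are pairwise adjacent, and any tree decomposition puts a clique entirely inside one bag — forcing width ≥ 3. Combining the bounds, tw(G) = 3.

Treewidth 3.
One optimal decomposition is:
Bags: B1 = {2, 4, 5, 6}  B2 = {1, 2, 4, 5}  B3 = {2, 3, 5, 6}  B4 = {1, 4, 5, 7}
Tree: B1–B2, B1–B3, B2–B4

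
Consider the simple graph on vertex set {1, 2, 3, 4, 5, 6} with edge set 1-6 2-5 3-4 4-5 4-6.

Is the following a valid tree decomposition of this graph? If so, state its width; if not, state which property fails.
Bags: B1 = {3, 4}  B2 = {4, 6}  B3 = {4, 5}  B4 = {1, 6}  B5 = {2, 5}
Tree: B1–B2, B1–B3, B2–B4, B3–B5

Yes; width 1.

Checking the three conditions: (i) the bags cover all of {1, 2, 3, 4, 5, 6}; (ii) for each edge, some bag contains both endpoints; (iii) the bags containing any fixed vertex form a subtree. All hold, so the decomposition is valid with width 2 − 1 = 1.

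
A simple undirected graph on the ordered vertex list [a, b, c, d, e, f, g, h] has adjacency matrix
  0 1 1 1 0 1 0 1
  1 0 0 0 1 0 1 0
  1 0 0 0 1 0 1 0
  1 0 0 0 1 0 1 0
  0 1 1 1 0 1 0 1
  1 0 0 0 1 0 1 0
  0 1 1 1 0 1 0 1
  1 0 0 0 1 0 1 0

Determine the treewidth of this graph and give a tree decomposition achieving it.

The largest bag has 4 vertices, giving width 3; this decomposition certifies tw(G) ≤ 3. For the lower bound: the 4 vertex sets {e,f}, {a,h}, {g}, {b} are disjoint, each induces a connected subgraph, and every pair is joined by at least one edge of G. Contracting each set to a single vertex therefore yields K_{4} as a minor, and since treewidth is minor-monotone, tw(G) ≥ tw(K_{4}) = 3. The upper and lower bounds meet at 3, so that is the treewidth.

Treewidth 3.
Bags: B1 = {a, e, f, g}  B2 = {a, e, g, h}  B3 = {a, b, e, g}  B4 = {a, c, e, g}  B5 = {a, d, e, g}
Tree: B1–B2, B2–B3, B3–B4, B4–B5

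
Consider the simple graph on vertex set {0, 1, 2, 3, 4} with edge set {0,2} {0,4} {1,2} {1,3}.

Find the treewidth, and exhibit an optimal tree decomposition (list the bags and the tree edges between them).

Treewidth 1.
One such decomposition:
Bags: B1 = {0, 2}  B2 = {1, 2}  B3 = {0, 4}  B4 = {1, 3}
Tree: B1–B2, B1–B3, B2–B4

The largest bag has 2 vertices, giving width 1; this decomposition certifies tw(G) ≤ 1. Any graph with an edge has treewidth ≥ 1, and G has the edge 2–0. Therefore the treewidth is 1.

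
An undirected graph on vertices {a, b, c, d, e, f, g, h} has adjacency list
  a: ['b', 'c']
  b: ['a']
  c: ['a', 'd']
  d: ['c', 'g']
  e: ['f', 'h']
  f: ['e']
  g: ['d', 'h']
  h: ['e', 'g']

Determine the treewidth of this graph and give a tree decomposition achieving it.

Treewidth 1.
One such decomposition:
Bags: B1 = {a, b}  B2 = {a, c}  B3 = {c, d}  B4 = {d, g}  B5 = {g, h}  B6 = {e, h}  B7 = {e, f}
Tree: B1–B2, B2–B3, B3–B4, B4–B5, B5–B6, B6–B7

Every bag has size at most 2, so the width is 2 − 1 = 1 and tw(G) ≤ 1. G has an edge, so its treewidth is at least 1. The upper and lower bounds meet at 1, so that is the treewidth.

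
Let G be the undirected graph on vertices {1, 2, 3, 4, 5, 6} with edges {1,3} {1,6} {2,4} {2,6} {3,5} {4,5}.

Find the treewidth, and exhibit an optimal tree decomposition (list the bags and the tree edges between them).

Treewidth 2.
One optimal decomposition is:
Bags: B1 = {1, 3, 6}  B2 = {3, 5, 6}  B3 = {4, 5, 6}  B4 = {2, 4, 6}
Tree: B1–B2, B2–B3, B3–B4

The largest bag has 3 vertices, giving width 2; this decomposition certifies tw(G) ≤ 2. For the lower bound, G contains the cycle 6–1–3–5–4–2–6, so G is not a forest; only forests have treewidth ≤ 1, hence tw(G) ≥ 2. Combining the bounds, tw(G) = 2.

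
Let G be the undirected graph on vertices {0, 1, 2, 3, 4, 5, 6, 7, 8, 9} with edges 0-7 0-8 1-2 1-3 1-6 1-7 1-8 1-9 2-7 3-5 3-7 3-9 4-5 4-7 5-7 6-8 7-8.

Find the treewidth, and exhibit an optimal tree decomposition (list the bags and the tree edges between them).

Treewidth 2.
Bags: B1 = {1, 7, 8}  B2 = {1, 2, 7}  B3 = {1, 3, 7}  B4 = {1, 6, 8}  B5 = {3, 5, 7}  B6 = {4, 5, 7}  B7 = {1, 3, 9}  B8 = {0, 7, 8}
Tree: B1–B2, B1–B3, B1–B4, B3–B5, B5–B6, B3–B7, B1–B8

Each bag holds 3 vertices, so the decomposition has width 2, which upper-bounds the treewidth. Conversely, {1, 3, 9} is a clique of size 3, and the vertices of any clique must share a bag in every tree decomposition; so some bag has ≥ 3 vertices and tw(G) ≥ 2. Hence tw(G) = 2 exactly.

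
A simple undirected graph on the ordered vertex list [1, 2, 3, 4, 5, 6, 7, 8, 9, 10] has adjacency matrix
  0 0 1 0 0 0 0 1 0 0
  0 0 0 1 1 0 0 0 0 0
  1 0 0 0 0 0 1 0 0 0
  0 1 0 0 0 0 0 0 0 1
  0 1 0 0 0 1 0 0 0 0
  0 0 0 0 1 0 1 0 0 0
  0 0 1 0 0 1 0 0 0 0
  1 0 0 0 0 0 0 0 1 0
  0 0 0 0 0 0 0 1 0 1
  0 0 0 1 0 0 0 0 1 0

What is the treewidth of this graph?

A width-2 tree decomposition is:
Bags: B1 = {2, 4, 10}  B2 = {2, 9, 10}  B3 = {2, 8, 9}  B4 = {1, 2, 8}  B5 = {1, 2, 3}  B6 = {2, 3, 7}  B7 = {2, 6, 7}  B8 = {2, 5, 6}
Tree: B1–B2, B2–B3, B3–B4, B4–B5, B5–B6, B6–B7, B7–B8
Each bag holds 3 vertices, so the decomposition has width 2, which upper-bounds the treewidth. Since 2–4–10–9–8–1–3–7–6–5–2 is a cycle in G, G is not acyclic. Forests are exactly the graphs of treewidth ≤ 1, so tw(G) ≥ 2. Combining the bounds, tw(G) = 2.

2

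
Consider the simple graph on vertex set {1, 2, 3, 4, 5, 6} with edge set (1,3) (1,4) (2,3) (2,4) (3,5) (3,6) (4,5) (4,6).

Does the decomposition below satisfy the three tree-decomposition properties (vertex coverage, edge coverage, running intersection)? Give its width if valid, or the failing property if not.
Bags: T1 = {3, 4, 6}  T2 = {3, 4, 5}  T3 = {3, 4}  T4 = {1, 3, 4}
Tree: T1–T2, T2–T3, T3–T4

A tree decomposition must satisfy three properties: every vertex lies in some bag; for every edge, both endpoints lie together in some bag; and for every vertex, the bags containing it form a connected subtree. Here vertex 2 appears in no bag, so the decomposition is invalid.

No — vertex 2 appears in no bag.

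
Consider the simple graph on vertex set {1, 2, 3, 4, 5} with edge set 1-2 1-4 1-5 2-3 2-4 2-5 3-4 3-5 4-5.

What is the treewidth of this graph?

3

A width-3 tree decomposition is:
Bags: B1 = {2, 3, 4, 5}  B2 = {1, 2, 4, 5}
Tree: B1–B2
Every bag has size at most 4, so the width is 4 − 1 = 3 and tw(G) ≤ 3. For the lower bound, the 4 vertices {1, 2, 4, 5} are pairwise adjacent, and any tree decomposition puts a clique entirely inside one bag — forcing width ≥ 3. Combining the bounds, tw(G) = 3.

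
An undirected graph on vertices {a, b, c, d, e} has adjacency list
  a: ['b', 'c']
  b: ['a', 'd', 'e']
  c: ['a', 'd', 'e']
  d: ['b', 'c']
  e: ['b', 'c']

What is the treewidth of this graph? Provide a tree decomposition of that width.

Treewidth 2.
One optimal decomposition is:
Bags: B1 = {b, c, d}  B2 = {b, c, e}  B3 = {a, b, c}
Tree: B1–B2, B2–B3

Each bag holds 3 vertices, so the decomposition has width 2, which upper-bounds the treewidth. For the lower bound, G contains the cycle c–d–b–e–c, so G is not a forest; only forests have treewidth ≤ 1, hence tw(G) ≥ 2. Combining the bounds, tw(G) = 2.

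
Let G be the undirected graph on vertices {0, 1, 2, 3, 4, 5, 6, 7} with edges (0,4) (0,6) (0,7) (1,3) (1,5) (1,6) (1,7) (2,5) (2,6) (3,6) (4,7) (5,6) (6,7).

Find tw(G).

2

A width-2 tree decomposition is:
Bags: B1 = {1, 3, 6}  B2 = {1, 5, 6}  B3 = {1, 6, 7}  B4 = {0, 6, 7}  B5 = {0, 4, 7}  B6 = {2, 5, 6}
Tree: B1–B2, B1–B3, B3–B4, B4–B5, B2–B6
Every bag has size at most 3, so the width is 3 − 1 = 2 and tw(G) ≤ 2. On the other hand G contains the 3-clique {0, 4, 7}. A clique must lie in a single bag of any decomposition, so no decomposition can have width below 2. Hence tw(G) = 2 exactly.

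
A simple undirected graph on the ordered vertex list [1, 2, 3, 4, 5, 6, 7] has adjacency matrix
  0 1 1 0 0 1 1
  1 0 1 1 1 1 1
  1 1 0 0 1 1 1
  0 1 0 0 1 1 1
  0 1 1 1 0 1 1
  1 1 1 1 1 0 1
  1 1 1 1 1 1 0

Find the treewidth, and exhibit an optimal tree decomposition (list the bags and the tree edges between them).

The largest bag has 5 vertices, giving width 4; this decomposition certifies tw(G) ≤ 4. Conversely, {1, 2, 3, 6, 7} is a clique of size 5, and the vertices of any clique must share a bag in every tree decomposition; so some bag has ≥ 5 vertices and tw(G) ≥ 4. Therefore the treewidth is 4.

Treewidth 4.
Bags: B1 = {1, 2, 3, 6, 7}  B2 = {2, 3, 5, 6, 7}  B3 = {2, 4, 5, 6, 7}
Tree: B1–B2, B2–B3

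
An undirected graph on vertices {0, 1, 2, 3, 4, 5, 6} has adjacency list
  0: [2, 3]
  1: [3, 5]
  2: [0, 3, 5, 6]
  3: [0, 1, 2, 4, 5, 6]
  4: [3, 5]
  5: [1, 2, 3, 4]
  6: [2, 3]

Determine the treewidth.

2

A width-2 tree decomposition is:
Bags: B1 = {2, 3, 5}  B2 = {3, 4, 5}  B3 = {0, 2, 3}  B4 = {1, 3, 5}  B5 = {2, 3, 6}
Tree: B1–B2, B1–B3, B2–B4, B3–B5
The largest bag has 3 vertices, giving width 2; this decomposition certifies tw(G) ≤ 2. Conversely, {1, 3, 5} is a clique of size 3, and the vertices of any clique must share a bag in every tree decomposition; so some bag has ≥ 3 vertices and tw(G) ≥ 2. The upper and lower bounds meet at 2, so that is the treewidth.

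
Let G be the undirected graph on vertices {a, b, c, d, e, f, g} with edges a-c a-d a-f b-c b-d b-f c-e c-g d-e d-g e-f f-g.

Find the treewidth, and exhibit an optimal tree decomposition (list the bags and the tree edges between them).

Treewidth 3.
Bags: B1 = {c, d, f, g}  B2 = {c, d, e, f}  B3 = {b, c, d, f}  B4 = {a, c, d, f}
Tree: B1–B2, B2–B3, B3–B4

The largest bag has 4 vertices, giving width 3; this decomposition certifies tw(G) ≤ 3. For the lower bound: the 4 vertex sets {d,g}, {c,e}, {f}, {b} are disjoint, each induces a connected subgraph, and every pair is joined by at least one edge of G. Contracting each set to a single vertex therefore yields K_{4} as a minor, and since treewidth is minor-monotone, tw(G) ≥ tw(K_{4}) = 3. The upper and lower bounds meet at 3, so that is the treewidth.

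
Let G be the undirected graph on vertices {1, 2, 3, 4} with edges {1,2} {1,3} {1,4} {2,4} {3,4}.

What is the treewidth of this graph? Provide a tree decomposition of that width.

The largest bag has 3 vertices, giving width 2; this decomposition certifies tw(G) ≤ 2. For the lower bound, the 3 vertices {1, 2, 4} are pairwise adjacent, and any tree decomposition puts a clique entirely inside one bag — forcing width ≥ 2. Therefore the treewidth is 2.

Treewidth 2.
One such decomposition:
Bags: B1 = {1, 3, 4}  B2 = {1, 2, 4}
Tree: B1–B2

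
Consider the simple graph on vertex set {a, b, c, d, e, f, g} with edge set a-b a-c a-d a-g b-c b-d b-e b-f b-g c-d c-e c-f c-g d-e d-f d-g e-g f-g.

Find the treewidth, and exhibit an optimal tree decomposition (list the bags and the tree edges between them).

Every bag has size at most 5, so the width is 5 − 1 = 4 and tw(G) ≤ 4. On the other hand G contains the 5-clique {b, c, d, e, g}. A clique must lie in a single bag of any decomposition, so no decomposition can have width below 4. Therefore the treewidth is 4.

Treewidth 4.
One optimal decomposition is:
Bags: B1 = {b, c, d, f, g}  B2 = {a, b, c, d, g}  B3 = {b, c, d, e, g}
Tree: B1–B2, B2–B3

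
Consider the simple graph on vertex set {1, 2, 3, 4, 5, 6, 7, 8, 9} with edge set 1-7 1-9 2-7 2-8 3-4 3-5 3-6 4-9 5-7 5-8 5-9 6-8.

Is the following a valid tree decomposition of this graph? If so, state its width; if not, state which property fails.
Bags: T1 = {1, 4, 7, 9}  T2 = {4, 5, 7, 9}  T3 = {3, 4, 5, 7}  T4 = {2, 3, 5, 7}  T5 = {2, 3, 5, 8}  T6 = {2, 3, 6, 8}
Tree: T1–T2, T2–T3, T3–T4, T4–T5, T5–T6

Checking the three conditions: (i) the bags cover all of {1, 2, 3, 4, 5, 6, 7, 8, 9}; (ii) for each edge, some bag contains both endpoints; (iii) the bags containing any fixed vertex form a subtree. All hold, so the decomposition is valid with width 4 − 1 = 3.

Yes; width 3.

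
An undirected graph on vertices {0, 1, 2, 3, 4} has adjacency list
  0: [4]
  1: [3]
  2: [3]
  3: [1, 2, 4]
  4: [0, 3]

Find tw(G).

1

A width-1 tree decomposition is:
Bags: B1 = {3, 4}  B2 = {1, 3}  B3 = {0, 4}  B4 = {2, 3}
Tree: B1–B2, B1–B3, B2–B4
Each bag holds 2 vertices, so the decomposition has width 1, which upper-bounds the treewidth. Any graph with an edge has treewidth ≥ 1, and G has the edge 3–4. Combining the bounds, tw(G) = 1.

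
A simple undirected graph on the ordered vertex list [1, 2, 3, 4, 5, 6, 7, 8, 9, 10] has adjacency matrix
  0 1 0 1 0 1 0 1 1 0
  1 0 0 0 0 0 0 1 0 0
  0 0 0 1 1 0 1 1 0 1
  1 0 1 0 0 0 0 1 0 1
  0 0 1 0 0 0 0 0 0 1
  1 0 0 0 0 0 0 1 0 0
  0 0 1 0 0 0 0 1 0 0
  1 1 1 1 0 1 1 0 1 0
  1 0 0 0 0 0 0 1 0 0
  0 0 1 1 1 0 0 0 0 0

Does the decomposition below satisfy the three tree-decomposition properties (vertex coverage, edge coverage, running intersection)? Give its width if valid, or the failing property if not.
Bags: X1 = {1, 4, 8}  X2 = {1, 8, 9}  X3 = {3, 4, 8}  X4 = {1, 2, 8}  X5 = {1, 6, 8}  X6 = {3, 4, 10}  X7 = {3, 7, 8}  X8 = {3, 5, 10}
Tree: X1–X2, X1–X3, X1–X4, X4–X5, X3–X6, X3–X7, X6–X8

Yes; width 2.

Every vertex of G appears in some bag (union = {1, 2, 3, 4, 5, 6, 7, 8, 9, 10}); every edge is covered by a bag; and for each vertex v the set of bags containing v is connected in the bag tree. The decomposition is therefore valid. The largest bag has 3 vertices, so the width is 2.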